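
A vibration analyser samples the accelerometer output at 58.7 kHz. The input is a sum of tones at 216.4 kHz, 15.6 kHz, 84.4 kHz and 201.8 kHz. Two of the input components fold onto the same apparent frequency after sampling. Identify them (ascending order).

84.4 kHz, 201.8 kHz

fs/2 = 29.35 kHz.
216.4 kHz mod fs = 40.3 kHz.
40.3 kHz > fs/2 = 29.35 kHz, folds to fs − 40.3 kHz = 18.4 kHz.
15.6 kHz ≤ fs/2 = 29.35 kHz, passes unchanged.
84.4 kHz mod fs = 25.7 kHz.
25.7 kHz ≤ fs/2 = 29.35 kHz, appears at 25.7 kHz.
201.8 kHz mod fs = 25.7 kHz.
25.7 kHz ≤ fs/2 = 29.35 kHz, appears at 25.7 kHz.
84.4 kHz and 201.8 kHz both map to 25.7 kHz.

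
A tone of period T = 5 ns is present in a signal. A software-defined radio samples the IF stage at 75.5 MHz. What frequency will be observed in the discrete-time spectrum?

26.5 MHz

T = 5 ns → f = 1/T = 200 MHz.
200 MHz mod fs = 49 MHz.
49 MHz > fs/2 = 37.75 MHz, folds to fs − 49 MHz = 26.5 MHz.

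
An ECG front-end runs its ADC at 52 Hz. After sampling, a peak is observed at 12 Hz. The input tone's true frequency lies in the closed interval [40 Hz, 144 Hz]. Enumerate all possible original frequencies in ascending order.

40 Hz, 64 Hz, 92 Hz, 116 Hz, 144 Hz

Frequencies that alias to 12 Hz are k·fs ± 12 Hz for integer k ≥ 0.
k=0: 12 Hz.
k=1: 40 Hz, 64 Hz.
k=2: 92 Hz, 116 Hz.
k=3: 144 Hz, 168 Hz.
k=4: 196 Hz, 220 Hz.
Within [40 Hz, 144 Hz]: 40 Hz, 64 Hz, 92 Hz, 116 Hz, 144 Hz.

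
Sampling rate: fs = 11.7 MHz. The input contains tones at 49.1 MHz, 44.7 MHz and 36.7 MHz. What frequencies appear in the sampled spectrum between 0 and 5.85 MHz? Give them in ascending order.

fs/2 = 5.85 MHz.
49.1 MHz mod fs = 2.3 MHz.
2.3 MHz ≤ fs/2 = 5.85 MHz, appears at 2.3 MHz.
44.7 MHz mod fs = 9.6 MHz.
9.6 MHz > fs/2 = 5.85 MHz, folds to fs − 9.6 MHz = 2.1 MHz.
36.7 MHz mod fs = 1.6 MHz.
1.6 MHz ≤ fs/2 = 5.85 MHz, appears at 1.6 MHz.
Distinct values: {1.6 MHz, 2.1 MHz, 2.3 MHz}.

1.6 MHz, 2.1 MHz, 2.3 MHz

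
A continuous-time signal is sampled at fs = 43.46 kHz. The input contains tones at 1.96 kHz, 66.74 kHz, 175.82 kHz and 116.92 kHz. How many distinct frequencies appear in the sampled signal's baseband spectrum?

4

fs/2 = 21.73 kHz.
1.96 kHz ≤ fs/2 = 21.73 kHz, passes unchanged.
66.74 kHz mod fs = 23.28 kHz.
23.28 kHz > fs/2 = 21.73 kHz, folds to fs − 23.28 kHz = 20.18 kHz.
175.82 kHz mod fs = 1.98 kHz.
1.98 kHz ≤ fs/2 = 21.73 kHz, appears at 1.98 kHz.
116.92 kHz mod fs = 30 kHz.
30 kHz > fs/2 = 21.73 kHz, folds to fs − 30 kHz = 13.46 kHz.
Distinct values: {1.96 kHz, 1.98 kHz, 13.46 kHz, 20.18 kHz} → 4.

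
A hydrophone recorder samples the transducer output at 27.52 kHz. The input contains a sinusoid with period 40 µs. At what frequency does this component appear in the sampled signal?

2.52 kHz

T = 40 µs → f = 1/T = 25 kHz.
25 kHz > fs/2 = 13.76 kHz, folds to fs − 25 kHz = 2.52 kHz.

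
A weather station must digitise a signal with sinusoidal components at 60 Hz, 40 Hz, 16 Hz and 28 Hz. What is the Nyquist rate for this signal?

120 Hz

Highest-frequency component: 60 Hz.
Nyquist rate = 2 × 60 Hz = 120 Hz.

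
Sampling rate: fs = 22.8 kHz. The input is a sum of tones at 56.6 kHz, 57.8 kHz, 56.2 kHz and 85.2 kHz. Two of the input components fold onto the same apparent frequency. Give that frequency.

fs/2 = 11.4 kHz.
56.6 kHz mod fs = 11 kHz.
11 kHz ≤ fs/2 = 11.4 kHz, appears at 11 kHz.
57.8 kHz mod fs = 12.2 kHz.
12.2 kHz > fs/2 = 11.4 kHz, folds to fs − 12.2 kHz = 10.6 kHz.
56.2 kHz mod fs = 10.6 kHz.
10.6 kHz ≤ fs/2 = 11.4 kHz, appears at 10.6 kHz.
85.2 kHz mod fs = 16.8 kHz.
16.8 kHz > fs/2 = 11.4 kHz, folds to fs − 16.8 kHz = 6 kHz.
56.2 kHz and 57.8 kHz both map to 10.6 kHz.

10.6 kHz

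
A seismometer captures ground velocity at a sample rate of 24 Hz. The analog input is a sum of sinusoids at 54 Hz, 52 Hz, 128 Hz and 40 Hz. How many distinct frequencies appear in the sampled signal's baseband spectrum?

3

fs/2 = 12 Hz.
54 Hz mod fs = 6 Hz.
6 Hz ≤ fs/2 = 12 Hz, appears at 6 Hz.
52 Hz mod fs = 4 Hz.
4 Hz ≤ fs/2 = 12 Hz, appears at 4 Hz.
128 Hz mod fs = 8 Hz.
8 Hz ≤ fs/2 = 12 Hz, appears at 8 Hz.
40 Hz mod fs = 16 Hz.
16 Hz > fs/2 = 12 Hz, folds to fs − 16 Hz = 8 Hz.
Distinct values: {4 Hz, 6 Hz, 8 Hz} → 3.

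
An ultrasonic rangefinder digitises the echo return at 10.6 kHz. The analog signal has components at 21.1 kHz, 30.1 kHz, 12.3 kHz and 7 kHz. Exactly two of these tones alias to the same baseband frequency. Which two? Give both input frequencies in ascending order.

12.3 kHz, 30.1 kHz

fs/2 = 5.3 kHz.
21.1 kHz mod fs = 10.5 kHz.
10.5 kHz > fs/2 = 5.3 kHz, folds to fs − 10.5 kHz = 0.1 kHz.
30.1 kHz mod fs = 8.9 kHz.
8.9 kHz > fs/2 = 5.3 kHz, folds to fs − 8.9 kHz = 1.7 kHz.
12.3 kHz mod fs = 1.7 kHz.
1.7 kHz ≤ fs/2 = 5.3 kHz, appears at 1.7 kHz.
7 kHz > fs/2 = 5.3 kHz, folds to fs − 7 kHz = 3.6 kHz.
12.3 kHz and 30.1 kHz both map to 1.7 kHz.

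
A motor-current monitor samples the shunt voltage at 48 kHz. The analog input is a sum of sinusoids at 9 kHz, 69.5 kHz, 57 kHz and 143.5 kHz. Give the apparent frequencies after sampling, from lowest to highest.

0.5 kHz, 9 kHz, 21.5 kHz

fs/2 = 24 kHz.
9 kHz ≤ fs/2 = 24 kHz, passes unchanged.
69.5 kHz mod fs = 21.5 kHz.
21.5 kHz ≤ fs/2 = 24 kHz, appears at 21.5 kHz.
57 kHz mod fs = 9 kHz.
9 kHz ≤ fs/2 = 24 kHz, appears at 9 kHz.
143.5 kHz mod fs = 47.5 kHz.
47.5 kHz > fs/2 = 24 kHz, folds to fs − 47.5 kHz = 0.5 kHz.
Distinct values: {0.5 kHz, 9 kHz, 21.5 kHz}.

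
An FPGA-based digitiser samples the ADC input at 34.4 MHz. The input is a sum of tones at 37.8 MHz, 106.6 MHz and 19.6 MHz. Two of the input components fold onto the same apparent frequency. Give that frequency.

3.4 MHz

fs/2 = 17.2 MHz.
37.8 MHz mod fs = 3.4 MHz.
3.4 MHz ≤ fs/2 = 17.2 MHz, appears at 3.4 MHz.
106.6 MHz mod fs = 3.4 MHz.
3.4 MHz ≤ fs/2 = 17.2 MHz, appears at 3.4 MHz.
19.6 MHz > fs/2 = 17.2 MHz, folds to fs − 19.6 MHz = 14.8 MHz.
37.8 MHz and 106.6 MHz both map to 3.4 MHz.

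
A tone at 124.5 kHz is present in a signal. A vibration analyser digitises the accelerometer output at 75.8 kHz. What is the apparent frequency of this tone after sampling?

124.5 kHz mod fs = 48.7 kHz.
48.7 kHz > fs/2 = 37.9 kHz, folds to fs − 48.7 kHz = 27.1 kHz.

27.1 kHz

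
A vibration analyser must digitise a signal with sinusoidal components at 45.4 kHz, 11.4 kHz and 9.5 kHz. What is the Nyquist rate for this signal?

90.8 kHz

Highest-frequency component: 45.4 kHz.
Nyquist rate = 2 × 45.4 kHz = 90.8 kHz.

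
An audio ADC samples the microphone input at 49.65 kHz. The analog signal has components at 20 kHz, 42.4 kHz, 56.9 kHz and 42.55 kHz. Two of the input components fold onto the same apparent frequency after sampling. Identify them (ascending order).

42.4 kHz, 56.9 kHz

fs/2 = 24.825 kHz.
20 kHz ≤ fs/2 = 24.825 kHz, passes unchanged.
42.4 kHz > fs/2 = 24.825 kHz, folds to fs − 42.4 kHz = 7.25 kHz.
56.9 kHz mod fs = 7.25 kHz.
7.25 kHz ≤ fs/2 = 24.825 kHz, appears at 7.25 kHz.
42.55 kHz > fs/2 = 24.825 kHz, folds to fs − 42.55 kHz = 7.1 kHz.
42.4 kHz and 56.9 kHz both map to 7.25 kHz.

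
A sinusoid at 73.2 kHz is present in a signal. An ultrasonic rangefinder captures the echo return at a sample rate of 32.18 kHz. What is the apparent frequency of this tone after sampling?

8.84 kHz

73.2 kHz mod fs = 8.84 kHz.
8.84 kHz ≤ fs/2 = 16.09 kHz, appears at 8.84 kHz.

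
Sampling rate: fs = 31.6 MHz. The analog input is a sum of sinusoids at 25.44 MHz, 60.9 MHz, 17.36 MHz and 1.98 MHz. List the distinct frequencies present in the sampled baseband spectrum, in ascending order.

fs/2 = 15.8 MHz.
25.44 MHz > fs/2 = 15.8 MHz, folds to fs − 25.44 MHz = 6.16 MHz.
60.9 MHz mod fs = 29.3 MHz.
29.3 MHz > fs/2 = 15.8 MHz, folds to fs − 29.3 MHz = 2.3 MHz.
17.36 MHz > fs/2 = 15.8 MHz, folds to fs − 17.36 MHz = 14.24 MHz.
1.98 MHz ≤ fs/2 = 15.8 MHz, passes unchanged.
Distinct values: {1.98 MHz, 2.3 MHz, 6.16 MHz, 14.24 MHz}.

1.98 MHz, 2.3 MHz, 6.16 MHz, 14.24 MHz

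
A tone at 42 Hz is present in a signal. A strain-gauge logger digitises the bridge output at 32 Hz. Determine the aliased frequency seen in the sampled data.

10 Hz

42 Hz mod fs = 10 Hz.
10 Hz ≤ fs/2 = 16 Hz, appears at 10 Hz.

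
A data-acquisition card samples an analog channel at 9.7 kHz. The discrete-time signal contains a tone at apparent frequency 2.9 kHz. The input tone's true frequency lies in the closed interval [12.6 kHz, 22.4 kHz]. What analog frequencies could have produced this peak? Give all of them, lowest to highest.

12.6 kHz, 16.5 kHz, 22.3 kHz

Frequencies that alias to 2.9 kHz are k·fs ± 2.9 kHz for integer k ≥ 0.
k=0: 2.9 kHz.
k=1: 6.8 kHz, 12.6 kHz.
k=2: 16.5 kHz, 22.3 kHz.
k=3: 26.2 kHz, 32 kHz.
Within [12.6 kHz, 22.4 kHz]: 12.6 kHz, 16.5 kHz, 22.3 kHz.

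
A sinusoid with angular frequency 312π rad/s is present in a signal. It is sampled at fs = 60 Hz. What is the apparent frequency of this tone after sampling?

24 Hz

ω = 312π rad/s → f = ω/(2π) = 156 Hz.
156 Hz mod fs = 36 Hz.
36 Hz > fs/2 = 30 Hz, folds to fs − 36 Hz = 24 Hz.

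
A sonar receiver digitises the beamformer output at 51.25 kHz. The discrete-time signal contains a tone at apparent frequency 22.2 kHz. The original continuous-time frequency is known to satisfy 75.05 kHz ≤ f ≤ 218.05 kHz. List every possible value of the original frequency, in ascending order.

80.3 kHz, 124.7 kHz, 131.55 kHz, 175.95 kHz, 182.8 kHz

Frequencies that alias to 22.2 kHz are k·fs ± 22.2 kHz for integer k ≥ 0.
k=0: 22.2 kHz.
k=1: 29.05 kHz, 73.45 kHz.
k=2: 80.3 kHz, 124.7 kHz.
k=3: 131.55 kHz, 175.95 kHz.
k=4: 182.8 kHz, 227.2 kHz.
k=5: 234.05 kHz, 278.45 kHz.
Within [75.05 kHz, 218.05 kHz]: 80.3 kHz, 124.7 kHz, 131.55 kHz, 175.95 kHz, 182.8 kHz.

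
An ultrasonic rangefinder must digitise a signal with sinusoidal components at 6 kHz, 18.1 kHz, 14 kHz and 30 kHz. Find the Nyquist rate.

60 kHz

Highest-frequency component: 30 kHz.
Nyquist rate = 2 × 30 kHz = 60 kHz.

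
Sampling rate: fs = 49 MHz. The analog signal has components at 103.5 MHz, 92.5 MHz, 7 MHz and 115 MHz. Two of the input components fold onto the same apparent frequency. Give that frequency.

5.5 MHz

fs/2 = 24.5 MHz.
103.5 MHz mod fs = 5.5 MHz.
5.5 MHz ≤ fs/2 = 24.5 MHz, appears at 5.5 MHz.
92.5 MHz mod fs = 43.5 MHz.
43.5 MHz > fs/2 = 24.5 MHz, folds to fs − 43.5 MHz = 5.5 MHz.
7 MHz ≤ fs/2 = 24.5 MHz, passes unchanged.
115 MHz mod fs = 17 MHz.
17 MHz ≤ fs/2 = 24.5 MHz, appears at 17 MHz.
92.5 MHz and 103.5 MHz both map to 5.5 MHz.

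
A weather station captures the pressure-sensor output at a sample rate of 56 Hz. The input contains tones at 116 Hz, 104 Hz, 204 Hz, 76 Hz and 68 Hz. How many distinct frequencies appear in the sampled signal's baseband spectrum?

4

fs/2 = 28 Hz.
116 Hz mod fs = 4 Hz.
4 Hz ≤ fs/2 = 28 Hz, appears at 4 Hz.
104 Hz mod fs = 48 Hz.
48 Hz > fs/2 = 28 Hz, folds to fs − 48 Hz = 8 Hz.
204 Hz mod fs = 36 Hz.
36 Hz > fs/2 = 28 Hz, folds to fs − 36 Hz = 20 Hz.
76 Hz mod fs = 20 Hz.
20 Hz ≤ fs/2 = 28 Hz, appears at 20 Hz.
68 Hz mod fs = 12 Hz.
12 Hz ≤ fs/2 = 28 Hz, appears at 12 Hz.
Distinct values: {4 Hz, 8 Hz, 12 Hz, 20 Hz} → 4.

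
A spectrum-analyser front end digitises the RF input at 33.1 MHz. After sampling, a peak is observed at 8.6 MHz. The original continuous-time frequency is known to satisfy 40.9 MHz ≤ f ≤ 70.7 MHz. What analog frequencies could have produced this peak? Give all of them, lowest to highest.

41.7 MHz, 57.6 MHz

Frequencies that alias to 8.6 MHz are k·fs ± 8.6 MHz for integer k ≥ 0.
k=0: 8.6 MHz.
k=1: 24.5 MHz, 41.7 MHz.
k=2: 57.6 MHz, 74.8 MHz.
k=3: 90.7 MHz, 107.9 MHz.
Within [40.9 MHz, 70.7 MHz]: 41.7 MHz, 57.6 MHz.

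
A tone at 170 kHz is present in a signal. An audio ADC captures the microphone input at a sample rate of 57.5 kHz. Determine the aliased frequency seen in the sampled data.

170 kHz mod fs = 55 kHz.
55 kHz > fs/2 = 28.75 kHz, folds to fs − 55 kHz = 2.5 kHz.

2.5 kHz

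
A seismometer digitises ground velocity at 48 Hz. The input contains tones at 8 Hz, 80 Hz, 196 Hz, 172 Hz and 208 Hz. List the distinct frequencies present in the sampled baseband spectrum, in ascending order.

fs/2 = 24 Hz.
8 Hz ≤ fs/2 = 24 Hz, passes unchanged.
80 Hz mod fs = 32 Hz.
32 Hz > fs/2 = 24 Hz, folds to fs − 32 Hz = 16 Hz.
196 Hz mod fs = 4 Hz.
4 Hz ≤ fs/2 = 24 Hz, appears at 4 Hz.
172 Hz mod fs = 28 Hz.
28 Hz > fs/2 = 24 Hz, folds to fs − 28 Hz = 20 Hz.
208 Hz mod fs = 16 Hz.
16 Hz ≤ fs/2 = 24 Hz, appears at 16 Hz.
Distinct values: {4 Hz, 8 Hz, 16 Hz, 20 Hz}.

4 Hz, 8 Hz, 16 Hz, 20 Hz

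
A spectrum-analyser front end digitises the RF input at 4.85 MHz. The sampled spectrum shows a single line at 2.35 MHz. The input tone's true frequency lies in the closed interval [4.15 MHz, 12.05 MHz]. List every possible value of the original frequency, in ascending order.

Frequencies that alias to 2.35 MHz are k·fs ± 2.35 MHz for integer k ≥ 0.
k=0: 2.35 MHz.
k=1: 2.5 MHz, 7.2 MHz.
k=2: 7.35 MHz, 12.05 MHz.
k=3: 12.2 MHz, 16.9 MHz.
Within [4.15 MHz, 12.05 MHz]: 7.2 MHz, 7.35 MHz, 12.05 MHz.

7.2 MHz, 7.35 MHz, 12.05 MHz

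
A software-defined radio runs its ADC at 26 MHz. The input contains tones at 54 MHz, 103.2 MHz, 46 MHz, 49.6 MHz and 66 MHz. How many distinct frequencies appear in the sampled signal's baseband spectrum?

5

fs/2 = 13 MHz.
54 MHz mod fs = 2 MHz.
2 MHz ≤ fs/2 = 13 MHz, appears at 2 MHz.
103.2 MHz mod fs = 25.2 MHz.
25.2 MHz > fs/2 = 13 MHz, folds to fs − 25.2 MHz = 0.8 MHz.
46 MHz mod fs = 20 MHz.
20 MHz > fs/2 = 13 MHz, folds to fs − 20 MHz = 6 MHz.
49.6 MHz mod fs = 23.6 MHz.
23.6 MHz > fs/2 = 13 MHz, folds to fs − 23.6 MHz = 2.4 MHz.
66 MHz mod fs = 14 MHz.
14 MHz > fs/2 = 13 MHz, folds to fs − 14 MHz = 12 MHz.
Distinct values: {0.8 MHz, 2 MHz, 2.4 MHz, 6 MHz, 12 MHz} → 5.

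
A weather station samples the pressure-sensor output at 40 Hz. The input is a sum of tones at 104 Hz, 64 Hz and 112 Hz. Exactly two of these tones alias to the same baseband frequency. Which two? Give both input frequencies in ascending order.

64 Hz, 104 Hz

fs/2 = 20 Hz.
104 Hz mod fs = 24 Hz.
24 Hz > fs/2 = 20 Hz, folds to fs − 24 Hz = 16 Hz.
64 Hz mod fs = 24 Hz.
24 Hz > fs/2 = 20 Hz, folds to fs − 24 Hz = 16 Hz.
112 Hz mod fs = 32 Hz.
32 Hz > fs/2 = 20 Hz, folds to fs − 32 Hz = 8 Hz.
64 Hz and 104 Hz both map to 16 Hz.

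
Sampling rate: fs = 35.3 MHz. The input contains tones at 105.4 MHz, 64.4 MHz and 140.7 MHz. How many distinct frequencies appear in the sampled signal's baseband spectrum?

fs/2 = 17.65 MHz.
105.4 MHz mod fs = 34.8 MHz.
34.8 MHz > fs/2 = 17.65 MHz, folds to fs − 34.8 MHz = 0.5 MHz.
64.4 MHz mod fs = 29.1 MHz.
29.1 MHz > fs/2 = 17.65 MHz, folds to fs − 29.1 MHz = 6.2 MHz.
140.7 MHz mod fs = 34.8 MHz.
34.8 MHz > fs/2 = 17.65 MHz, folds to fs − 34.8 MHz = 0.5 MHz.
Distinct values: {0.5 MHz, 6.2 MHz} → 2.

2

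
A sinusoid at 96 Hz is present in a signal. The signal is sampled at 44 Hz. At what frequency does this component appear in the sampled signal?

96 Hz mod fs = 8 Hz.
8 Hz ≤ fs/2 = 22 Hz, appears at 8 Hz.

8 Hz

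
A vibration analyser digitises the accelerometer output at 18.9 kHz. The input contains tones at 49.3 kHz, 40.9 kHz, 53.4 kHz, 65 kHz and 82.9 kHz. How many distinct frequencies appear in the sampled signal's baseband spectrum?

fs/2 = 9.45 kHz.
49.3 kHz mod fs = 11.5 kHz.
11.5 kHz > fs/2 = 9.45 kHz, folds to fs − 11.5 kHz = 7.4 kHz.
40.9 kHz mod fs = 3.1 kHz.
3.1 kHz ≤ fs/2 = 9.45 kHz, appears at 3.1 kHz.
53.4 kHz mod fs = 15.6 kHz.
15.6 kHz > fs/2 = 9.45 kHz, folds to fs − 15.6 kHz = 3.3 kHz.
65 kHz mod fs = 8.3 kHz.
8.3 kHz ≤ fs/2 = 9.45 kHz, appears at 8.3 kHz.
82.9 kHz mod fs = 7.3 kHz.
7.3 kHz ≤ fs/2 = 9.45 kHz, appears at 7.3 kHz.
Distinct values: {3.1 kHz, 3.3 kHz, 7.3 kHz, 7.4 kHz, 8.3 kHz} → 5.

5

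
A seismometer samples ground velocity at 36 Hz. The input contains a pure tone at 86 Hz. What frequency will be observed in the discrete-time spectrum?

86 Hz mod fs = 14 Hz.
14 Hz ≤ fs/2 = 18 Hz, appears at 14 Hz.

14 Hz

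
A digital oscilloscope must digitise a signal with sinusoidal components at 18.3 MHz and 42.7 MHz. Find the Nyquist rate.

Highest-frequency component: 42.7 MHz.
Nyquist rate = 2 × 42.7 MHz = 85.4 MHz.

85.4 MHz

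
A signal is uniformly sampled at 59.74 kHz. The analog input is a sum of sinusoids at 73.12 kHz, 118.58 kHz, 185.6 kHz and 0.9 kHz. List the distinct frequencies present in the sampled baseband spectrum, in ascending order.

fs/2 = 29.87 kHz.
73.12 kHz mod fs = 13.38 kHz.
13.38 kHz ≤ fs/2 = 29.87 kHz, appears at 13.38 kHz.
118.58 kHz mod fs = 58.84 kHz.
58.84 kHz > fs/2 = 29.87 kHz, folds to fs − 58.84 kHz = 0.9 kHz.
185.6 kHz mod fs = 6.38 kHz.
6.38 kHz ≤ fs/2 = 29.87 kHz, appears at 6.38 kHz.
0.9 kHz ≤ fs/2 = 29.87 kHz, passes unchanged.
Distinct values: {0.9 kHz, 6.38 kHz, 13.38 kHz}.

0.9 kHz, 6.38 kHz, 13.38 kHz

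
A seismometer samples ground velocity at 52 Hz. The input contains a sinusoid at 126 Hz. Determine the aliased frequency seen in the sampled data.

22 Hz

126 Hz mod fs = 22 Hz.
22 Hz ≤ fs/2 = 26 Hz, appears at 22 Hz.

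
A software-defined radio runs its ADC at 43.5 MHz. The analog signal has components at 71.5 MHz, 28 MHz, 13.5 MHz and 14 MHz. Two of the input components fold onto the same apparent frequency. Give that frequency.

fs/2 = 21.75 MHz.
71.5 MHz mod fs = 28 MHz.
28 MHz > fs/2 = 21.75 MHz, folds to fs − 28 MHz = 15.5 MHz.
28 MHz > fs/2 = 21.75 MHz, folds to fs − 28 MHz = 15.5 MHz.
13.5 MHz ≤ fs/2 = 21.75 MHz, passes unchanged.
14 MHz ≤ fs/2 = 21.75 MHz, passes unchanged.
28 MHz and 71.5 MHz both map to 15.5 MHz.

15.5 MHz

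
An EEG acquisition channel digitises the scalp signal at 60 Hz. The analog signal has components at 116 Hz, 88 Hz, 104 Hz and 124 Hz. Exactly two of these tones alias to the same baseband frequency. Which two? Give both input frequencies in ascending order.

116 Hz, 124 Hz

fs/2 = 30 Hz.
116 Hz mod fs = 56 Hz.
56 Hz > fs/2 = 30 Hz, folds to fs − 56 Hz = 4 Hz.
88 Hz mod fs = 28 Hz.
28 Hz ≤ fs/2 = 30 Hz, appears at 28 Hz.
104 Hz mod fs = 44 Hz.
44 Hz > fs/2 = 30 Hz, folds to fs − 44 Hz = 16 Hz.
124 Hz mod fs = 4 Hz.
4 Hz ≤ fs/2 = 30 Hz, appears at 4 Hz.
116 Hz and 124 Hz both map to 4 Hz.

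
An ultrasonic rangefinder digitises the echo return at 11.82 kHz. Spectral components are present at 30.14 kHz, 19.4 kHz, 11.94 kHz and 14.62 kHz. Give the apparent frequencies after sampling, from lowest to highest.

fs/2 = 5.91 kHz.
30.14 kHz mod fs = 6.5 kHz.
6.5 kHz > fs/2 = 5.91 kHz, folds to fs − 6.5 kHz = 5.32 kHz.
19.4 kHz mod fs = 7.58 kHz.
7.58 kHz > fs/2 = 5.91 kHz, folds to fs − 7.58 kHz = 4.24 kHz.
11.94 kHz mod fs = 0.12 kHz.
0.12 kHz ≤ fs/2 = 5.91 kHz, appears at 0.12 kHz.
14.62 kHz mod fs = 2.8 kHz.
2.8 kHz ≤ fs/2 = 5.91 kHz, appears at 2.8 kHz.
Distinct values: {0.12 kHz, 2.8 kHz, 4.24 kHz, 5.32 kHz}.

0.12 kHz, 2.8 kHz, 4.24 kHz, 5.32 kHz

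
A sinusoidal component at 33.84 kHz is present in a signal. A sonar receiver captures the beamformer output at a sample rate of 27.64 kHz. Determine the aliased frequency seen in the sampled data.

33.84 kHz mod fs = 6.2 kHz.
6.2 kHz ≤ fs/2 = 13.82 kHz, appears at 6.2 kHz.

6.2 kHz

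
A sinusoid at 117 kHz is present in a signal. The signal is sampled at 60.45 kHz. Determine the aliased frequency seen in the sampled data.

117 kHz mod fs = 56.55 kHz.
56.55 kHz > fs/2 = 30.225 kHz, folds to fs − 56.55 kHz = 3.9 kHz.

3.9 kHz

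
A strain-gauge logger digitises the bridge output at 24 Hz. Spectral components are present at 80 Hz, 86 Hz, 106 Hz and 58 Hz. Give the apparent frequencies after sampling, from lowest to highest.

fs/2 = 12 Hz.
80 Hz mod fs = 8 Hz.
8 Hz ≤ fs/2 = 12 Hz, appears at 8 Hz.
86 Hz mod fs = 14 Hz.
14 Hz > fs/2 = 12 Hz, folds to fs − 14 Hz = 10 Hz.
106 Hz mod fs = 10 Hz.
10 Hz ≤ fs/2 = 12 Hz, appears at 10 Hz.
58 Hz mod fs = 10 Hz.
10 Hz ≤ fs/2 = 12 Hz, appears at 10 Hz.
Distinct values: {8 Hz, 10 Hz}.

8 Hz, 10 Hz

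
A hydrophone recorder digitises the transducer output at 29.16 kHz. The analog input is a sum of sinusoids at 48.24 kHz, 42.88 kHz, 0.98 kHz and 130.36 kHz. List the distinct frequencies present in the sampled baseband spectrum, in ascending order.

fs/2 = 14.58 kHz.
48.24 kHz mod fs = 19.08 kHz.
19.08 kHz > fs/2 = 14.58 kHz, folds to fs − 19.08 kHz = 10.08 kHz.
42.88 kHz mod fs = 13.72 kHz.
13.72 kHz ≤ fs/2 = 14.58 kHz, appears at 13.72 kHz.
0.98 kHz ≤ fs/2 = 14.58 kHz, passes unchanged.
130.36 kHz mod fs = 13.72 kHz.
13.72 kHz ≤ fs/2 = 14.58 kHz, appears at 13.72 kHz.
Distinct values: {0.98 kHz, 10.08 kHz, 13.72 kHz}.

0.98 kHz, 10.08 kHz, 13.72 kHz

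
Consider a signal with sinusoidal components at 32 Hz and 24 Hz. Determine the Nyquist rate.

Highest-frequency component: 32 Hz.
Nyquist rate = 2 × 32 Hz = 64 Hz.

64 Hz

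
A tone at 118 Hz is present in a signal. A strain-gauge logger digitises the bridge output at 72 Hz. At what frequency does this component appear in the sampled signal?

118 Hz mod fs = 46 Hz.
46 Hz > fs/2 = 36 Hz, folds to fs − 46 Hz = 26 Hz.

26 Hz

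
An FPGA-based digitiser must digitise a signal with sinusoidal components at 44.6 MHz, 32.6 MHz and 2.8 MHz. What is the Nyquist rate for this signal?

Highest-frequency component: 44.6 MHz.
Nyquist rate = 2 × 44.6 MHz = 89.2 MHz.

89.2 MHz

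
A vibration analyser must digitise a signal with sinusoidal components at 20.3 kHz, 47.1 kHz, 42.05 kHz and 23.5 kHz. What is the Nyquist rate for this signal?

94.2 kHz

Highest-frequency component: 47.1 kHz.
Nyquist rate = 2 × 47.1 kHz = 94.2 kHz.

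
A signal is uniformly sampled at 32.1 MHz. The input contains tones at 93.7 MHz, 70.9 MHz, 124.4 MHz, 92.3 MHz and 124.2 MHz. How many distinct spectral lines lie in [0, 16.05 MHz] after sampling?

4

fs/2 = 16.05 MHz.
93.7 MHz mod fs = 29.5 MHz.
29.5 MHz > fs/2 = 16.05 MHz, folds to fs − 29.5 MHz = 2.6 MHz.
70.9 MHz mod fs = 6.7 MHz.
6.7 MHz ≤ fs/2 = 16.05 MHz, appears at 6.7 MHz.
124.4 MHz mod fs = 28.1 MHz.
28.1 MHz > fs/2 = 16.05 MHz, folds to fs − 28.1 MHz = 4 MHz.
92.3 MHz mod fs = 28.1 MHz.
28.1 MHz > fs/2 = 16.05 MHz, folds to fs − 28.1 MHz = 4 MHz.
124.2 MHz mod fs = 27.9 MHz.
27.9 MHz > fs/2 = 16.05 MHz, folds to fs − 27.9 MHz = 4.2 MHz.
Distinct values: {2.6 MHz, 4 MHz, 4.2 MHz, 6.7 MHz} → 4.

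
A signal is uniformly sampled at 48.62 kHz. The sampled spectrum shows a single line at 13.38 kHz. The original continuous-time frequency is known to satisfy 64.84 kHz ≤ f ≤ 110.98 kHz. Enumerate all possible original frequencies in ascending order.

83.86 kHz, 110.62 kHz

Frequencies that alias to 13.38 kHz are k·fs ± 13.38 kHz for integer k ≥ 0.
k=0: 13.38 kHz.
k=1: 35.24 kHz, 62 kHz.
k=2: 83.86 kHz, 110.62 kHz.
k=3: 132.48 kHz, 159.24 kHz.
Within [64.84 kHz, 110.98 kHz]: 83.86 kHz, 110.62 kHz.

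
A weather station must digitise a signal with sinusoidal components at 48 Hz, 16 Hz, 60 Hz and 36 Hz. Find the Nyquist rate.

120 Hz

Highest-frequency component: 60 Hz.
Nyquist rate = 2 × 60 Hz = 120 Hz.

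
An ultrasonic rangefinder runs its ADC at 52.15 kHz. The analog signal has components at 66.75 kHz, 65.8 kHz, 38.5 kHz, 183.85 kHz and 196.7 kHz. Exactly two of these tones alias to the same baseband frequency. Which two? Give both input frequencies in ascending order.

fs/2 = 26.075 kHz.
66.75 kHz mod fs = 14.6 kHz.
14.6 kHz ≤ fs/2 = 26.075 kHz, appears at 14.6 kHz.
65.8 kHz mod fs = 13.65 kHz.
13.65 kHz ≤ fs/2 = 26.075 kHz, appears at 13.65 kHz.
38.5 kHz > fs/2 = 26.075 kHz, folds to fs − 38.5 kHz = 13.65 kHz.
183.85 kHz mod fs = 27.4 kHz.
27.4 kHz > fs/2 = 26.075 kHz, folds to fs − 27.4 kHz = 24.75 kHz.
196.7 kHz mod fs = 40.25 kHz.
40.25 kHz > fs/2 = 26.075 kHz, folds to fs − 40.25 kHz = 11.9 kHz.
38.5 kHz and 65.8 kHz both map to 13.65 kHz.

38.5 kHz, 65.8 kHz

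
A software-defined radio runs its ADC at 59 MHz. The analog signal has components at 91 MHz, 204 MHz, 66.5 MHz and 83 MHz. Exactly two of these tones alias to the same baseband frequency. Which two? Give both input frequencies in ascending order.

fs/2 = 29.5 MHz.
91 MHz mod fs = 32 MHz.
32 MHz > fs/2 = 29.5 MHz, folds to fs − 32 MHz = 27 MHz.
204 MHz mod fs = 27 MHz.
27 MHz ≤ fs/2 = 29.5 MHz, appears at 27 MHz.
66.5 MHz mod fs = 7.5 MHz.
7.5 MHz ≤ fs/2 = 29.5 MHz, appears at 7.5 MHz.
83 MHz mod fs = 24 MHz.
24 MHz ≤ fs/2 = 29.5 MHz, appears at 24 MHz.
91 MHz and 204 MHz both map to 27 MHz.

91 MHz, 204 MHz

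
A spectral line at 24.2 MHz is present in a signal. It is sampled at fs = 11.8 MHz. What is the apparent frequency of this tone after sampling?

24.2 MHz mod fs = 0.6 MHz.
0.6 MHz ≤ fs/2 = 5.9 MHz, appears at 0.6 MHz.

0.6 MHz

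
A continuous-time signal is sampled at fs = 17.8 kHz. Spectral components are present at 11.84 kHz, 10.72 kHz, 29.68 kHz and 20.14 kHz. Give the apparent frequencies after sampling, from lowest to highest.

fs/2 = 8.9 kHz.
11.84 kHz > fs/2 = 8.9 kHz, folds to fs − 11.84 kHz = 5.96 kHz.
10.72 kHz > fs/2 = 8.9 kHz, folds to fs − 10.72 kHz = 7.08 kHz.
29.68 kHz mod fs = 11.88 kHz.
11.88 kHz > fs/2 = 8.9 kHz, folds to fs − 11.88 kHz = 5.92 kHz.
20.14 kHz mod fs = 2.34 kHz.
2.34 kHz ≤ fs/2 = 8.9 kHz, appears at 2.34 kHz.
Distinct values: {2.34 kHz, 5.92 kHz, 5.96 kHz, 7.08 kHz}.

2.34 kHz, 5.92 kHz, 5.96 kHz, 7.08 kHz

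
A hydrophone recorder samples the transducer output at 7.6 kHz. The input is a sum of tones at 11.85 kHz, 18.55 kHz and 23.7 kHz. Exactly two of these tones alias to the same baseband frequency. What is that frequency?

fs/2 = 3.8 kHz.
11.85 kHz mod fs = 4.25 kHz.
4.25 kHz > fs/2 = 3.8 kHz, folds to fs − 4.25 kHz = 3.35 kHz.
18.55 kHz mod fs = 3.35 kHz.
3.35 kHz ≤ fs/2 = 3.8 kHz, appears at 3.35 kHz.
23.7 kHz mod fs = 0.9 kHz.
0.9 kHz ≤ fs/2 = 3.8 kHz, appears at 0.9 kHz.
11.85 kHz and 18.55 kHz both map to 3.35 kHz.

3.35 kHz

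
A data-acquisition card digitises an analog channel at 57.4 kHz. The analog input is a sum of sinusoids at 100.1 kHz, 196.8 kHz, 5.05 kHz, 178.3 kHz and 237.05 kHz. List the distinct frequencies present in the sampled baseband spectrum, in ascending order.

fs/2 = 28.7 kHz.
100.1 kHz mod fs = 42.7 kHz.
42.7 kHz > fs/2 = 28.7 kHz, folds to fs − 42.7 kHz = 14.7 kHz.
196.8 kHz mod fs = 24.6 kHz.
24.6 kHz ≤ fs/2 = 28.7 kHz, appears at 24.6 kHz.
5.05 kHz ≤ fs/2 = 28.7 kHz, passes unchanged.
178.3 kHz mod fs = 6.1 kHz.
6.1 kHz ≤ fs/2 = 28.7 kHz, appears at 6.1 kHz.
237.05 kHz mod fs = 7.45 kHz.
7.45 kHz ≤ fs/2 = 28.7 kHz, appears at 7.45 kHz.
Distinct values: {5.05 kHz, 6.1 kHz, 7.45 kHz, 14.7 kHz, 24.6 kHz}.

5.05 kHz, 6.1 kHz, 7.45 kHz, 14.7 kHz, 24.6 kHz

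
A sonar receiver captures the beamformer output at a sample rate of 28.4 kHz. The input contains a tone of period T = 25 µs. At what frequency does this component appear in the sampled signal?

T = 25 µs → f = 1/T = 40 kHz.
40 kHz mod fs = 11.6 kHz.
11.6 kHz ≤ fs/2 = 14.2 kHz, appears at 11.6 kHz.

11.6 kHz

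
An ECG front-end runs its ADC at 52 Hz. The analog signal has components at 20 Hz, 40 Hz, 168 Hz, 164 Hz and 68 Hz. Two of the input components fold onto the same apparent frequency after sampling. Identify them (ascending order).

fs/2 = 26 Hz.
20 Hz ≤ fs/2 = 26 Hz, passes unchanged.
40 Hz > fs/2 = 26 Hz, folds to fs − 40 Hz = 12 Hz.
168 Hz mod fs = 12 Hz.
12 Hz ≤ fs/2 = 26 Hz, appears at 12 Hz.
164 Hz mod fs = 8 Hz.
8 Hz ≤ fs/2 = 26 Hz, appears at 8 Hz.
68 Hz mod fs = 16 Hz.
16 Hz ≤ fs/2 = 26 Hz, appears at 16 Hz.
40 Hz and 168 Hz both map to 12 Hz.

40 Hz, 168 Hz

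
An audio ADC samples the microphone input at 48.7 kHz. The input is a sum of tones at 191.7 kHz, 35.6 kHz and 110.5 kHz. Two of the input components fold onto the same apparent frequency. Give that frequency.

13.1 kHz

fs/2 = 24.35 kHz.
191.7 kHz mod fs = 45.6 kHz.
45.6 kHz > fs/2 = 24.35 kHz, folds to fs − 45.6 kHz = 3.1 kHz.
35.6 kHz > fs/2 = 24.35 kHz, folds to fs − 35.6 kHz = 13.1 kHz.
110.5 kHz mod fs = 13.1 kHz.
13.1 kHz ≤ fs/2 = 24.35 kHz, appears at 13.1 kHz.
35.6 kHz and 110.5 kHz both map to 13.1 kHz.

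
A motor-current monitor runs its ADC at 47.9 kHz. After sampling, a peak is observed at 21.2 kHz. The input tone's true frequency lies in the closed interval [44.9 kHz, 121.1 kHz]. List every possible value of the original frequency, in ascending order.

69.1 kHz, 74.6 kHz, 117 kHz

Frequencies that alias to 21.2 kHz are k·fs ± 21.2 kHz for integer k ≥ 0.
k=0: 21.2 kHz.
k=1: 26.7 kHz, 69.1 kHz.
k=2: 74.6 kHz, 117 kHz.
k=3: 122.5 kHz, 164.9 kHz.
Within [44.9 kHz, 121.1 kHz]: 69.1 kHz, 74.6 kHz, 117 kHz.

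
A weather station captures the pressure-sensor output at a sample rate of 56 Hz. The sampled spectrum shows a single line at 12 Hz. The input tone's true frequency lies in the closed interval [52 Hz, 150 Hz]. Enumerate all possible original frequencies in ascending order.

Frequencies that alias to 12 Hz are k·fs ± 12 Hz for integer k ≥ 0.
k=0: 12 Hz.
k=1: 44 Hz, 68 Hz.
k=2: 100 Hz, 124 Hz.
k=3: 156 Hz, 180 Hz.
Within [52 Hz, 150 Hz]: 68 Hz, 100 Hz, 124 Hz.

68 Hz, 100 Hz, 124 Hz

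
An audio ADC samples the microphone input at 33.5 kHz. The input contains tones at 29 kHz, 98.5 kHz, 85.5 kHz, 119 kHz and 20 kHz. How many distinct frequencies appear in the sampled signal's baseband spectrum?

fs/2 = 16.75 kHz.
29 kHz > fs/2 = 16.75 kHz, folds to fs − 29 kHz = 4.5 kHz.
98.5 kHz mod fs = 31.5 kHz.
31.5 kHz > fs/2 = 16.75 kHz, folds to fs − 31.5 kHz = 2 kHz.
85.5 kHz mod fs = 18.5 kHz.
18.5 kHz > fs/2 = 16.75 kHz, folds to fs − 18.5 kHz = 15 kHz.
119 kHz mod fs = 18.5 kHz.
18.5 kHz > fs/2 = 16.75 kHz, folds to fs − 18.5 kHz = 15 kHz.
20 kHz > fs/2 = 16.75 kHz, folds to fs − 20 kHz = 13.5 kHz.
Distinct values: {2 kHz, 4.5 kHz, 13.5 kHz, 15 kHz} → 4.

4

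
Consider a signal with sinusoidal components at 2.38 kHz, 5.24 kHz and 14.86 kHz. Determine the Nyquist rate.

29.72 kHz

Highest-frequency component: 14.86 kHz.
Nyquist rate = 2 × 14.86 kHz = 29.72 kHz.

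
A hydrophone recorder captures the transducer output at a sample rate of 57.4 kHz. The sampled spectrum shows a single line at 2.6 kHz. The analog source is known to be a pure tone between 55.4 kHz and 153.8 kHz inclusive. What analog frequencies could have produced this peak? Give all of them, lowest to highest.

60 kHz, 112.2 kHz, 117.4 kHz

Frequencies that alias to 2.6 kHz are k·fs ± 2.6 kHz for integer k ≥ 0.
k=0: 2.6 kHz.
k=1: 54.8 kHz, 60 kHz.
k=2: 112.2 kHz, 117.4 kHz.
k=3: 169.6 kHz, 174.8 kHz.
Within [55.4 kHz, 153.8 kHz]: 60 kHz, 112.2 kHz, 117.4 kHz.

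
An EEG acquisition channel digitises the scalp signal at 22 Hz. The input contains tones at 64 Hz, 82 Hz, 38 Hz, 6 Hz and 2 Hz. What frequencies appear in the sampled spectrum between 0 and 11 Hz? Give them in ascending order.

fs/2 = 11 Hz.
64 Hz mod fs = 20 Hz.
20 Hz > fs/2 = 11 Hz, folds to fs − 20 Hz = 2 Hz.
82 Hz mod fs = 16 Hz.
16 Hz > fs/2 = 11 Hz, folds to fs − 16 Hz = 6 Hz.
38 Hz mod fs = 16 Hz.
16 Hz > fs/2 = 11 Hz, folds to fs − 16 Hz = 6 Hz.
6 Hz ≤ fs/2 = 11 Hz, passes unchanged.
2 Hz ≤ fs/2 = 11 Hz, passes unchanged.
Distinct values: {2 Hz, 6 Hz}.

2 Hz, 6 Hz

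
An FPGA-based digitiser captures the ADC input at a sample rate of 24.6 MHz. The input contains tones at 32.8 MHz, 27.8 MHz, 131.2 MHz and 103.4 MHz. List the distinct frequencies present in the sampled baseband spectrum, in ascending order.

fs/2 = 12.3 MHz.
32.8 MHz mod fs = 8.2 MHz.
8.2 MHz ≤ fs/2 = 12.3 MHz, appears at 8.2 MHz.
27.8 MHz mod fs = 3.2 MHz.
3.2 MHz ≤ fs/2 = 12.3 MHz, appears at 3.2 MHz.
131.2 MHz mod fs = 8.2 MHz.
8.2 MHz ≤ fs/2 = 12.3 MHz, appears at 8.2 MHz.
103.4 MHz mod fs = 5 MHz.
5 MHz ≤ fs/2 = 12.3 MHz, appears at 5 MHz.
Distinct values: {3.2 MHz, 5 MHz, 8.2 MHz}.

3.2 MHz, 5 MHz, 8.2 MHz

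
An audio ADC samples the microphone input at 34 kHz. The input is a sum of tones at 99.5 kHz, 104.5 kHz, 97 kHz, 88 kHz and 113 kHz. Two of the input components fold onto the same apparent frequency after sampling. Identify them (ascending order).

99.5 kHz, 104.5 kHz

fs/2 = 17 kHz.
99.5 kHz mod fs = 31.5 kHz.
31.5 kHz > fs/2 = 17 kHz, folds to fs − 31.5 kHz = 2.5 kHz.
104.5 kHz mod fs = 2.5 kHz.
2.5 kHz ≤ fs/2 = 17 kHz, appears at 2.5 kHz.
97 kHz mod fs = 29 kHz.
29 kHz > fs/2 = 17 kHz, folds to fs − 29 kHz = 5 kHz.
88 kHz mod fs = 20 kHz.
20 kHz > fs/2 = 17 kHz, folds to fs − 20 kHz = 14 kHz.
113 kHz mod fs = 11 kHz.
11 kHz ≤ fs/2 = 17 kHz, appears at 11 kHz.
99.5 kHz and 104.5 kHz both map to 2.5 kHz.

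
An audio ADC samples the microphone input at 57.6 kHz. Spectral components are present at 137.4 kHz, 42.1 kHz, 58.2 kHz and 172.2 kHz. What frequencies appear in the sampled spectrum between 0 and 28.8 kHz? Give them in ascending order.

fs/2 = 28.8 kHz.
137.4 kHz mod fs = 22.2 kHz.
22.2 kHz ≤ fs/2 = 28.8 kHz, appears at 22.2 kHz.
42.1 kHz > fs/2 = 28.8 kHz, folds to fs − 42.1 kHz = 15.5 kHz.
58.2 kHz mod fs = 0.6 kHz.
0.6 kHz ≤ fs/2 = 28.8 kHz, appears at 0.6 kHz.
172.2 kHz mod fs = 57 kHz.
57 kHz > fs/2 = 28.8 kHz, folds to fs − 57 kHz = 0.6 kHz.
Distinct values: {0.6 kHz, 15.5 kHz, 22.2 kHz}.

0.6 kHz, 15.5 kHz, 22.2 kHz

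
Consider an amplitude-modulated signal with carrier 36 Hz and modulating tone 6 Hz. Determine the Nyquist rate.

84 Hz

AM sidebands sit at fc ± fm = 30 Hz and 42 Hz.
Highest-frequency component: 42 Hz.
Nyquist rate = 2 × 42 Hz = 84 Hz.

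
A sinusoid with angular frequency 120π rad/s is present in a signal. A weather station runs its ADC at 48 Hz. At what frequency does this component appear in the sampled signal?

ω = 120π rad/s → f = ω/(2π) = 60 Hz.
60 Hz mod fs = 12 Hz.
12 Hz ≤ fs/2 = 24 Hz, appears at 12 Hz.

12 Hz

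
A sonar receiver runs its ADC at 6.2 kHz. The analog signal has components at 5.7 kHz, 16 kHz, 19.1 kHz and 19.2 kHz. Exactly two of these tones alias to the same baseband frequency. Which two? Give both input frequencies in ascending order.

5.7 kHz, 19.1 kHz

fs/2 = 3.1 kHz.
5.7 kHz > fs/2 = 3.1 kHz, folds to fs − 5.7 kHz = 0.5 kHz.
16 kHz mod fs = 3.6 kHz.
3.6 kHz > fs/2 = 3.1 kHz, folds to fs − 3.6 kHz = 2.6 kHz.
19.1 kHz mod fs = 0.5 kHz.
0.5 kHz ≤ fs/2 = 3.1 kHz, appears at 0.5 kHz.
19.2 kHz mod fs = 0.6 kHz.
0.6 kHz ≤ fs/2 = 3.1 kHz, appears at 0.6 kHz.
5.7 kHz and 19.1 kHz both map to 0.5 kHz.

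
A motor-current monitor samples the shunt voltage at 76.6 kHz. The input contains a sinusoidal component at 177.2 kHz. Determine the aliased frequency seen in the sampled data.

177.2 kHz mod fs = 24 kHz.
24 kHz ≤ fs/2 = 38.3 kHz, appears at 24 kHz.

24 kHz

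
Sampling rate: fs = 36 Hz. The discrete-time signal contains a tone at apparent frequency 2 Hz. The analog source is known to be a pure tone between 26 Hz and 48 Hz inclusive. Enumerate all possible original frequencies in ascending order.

Frequencies that alias to 2 Hz are k·fs ± 2 Hz for integer k ≥ 0.
k=0: 2 Hz.
k=1: 34 Hz, 38 Hz.
k=2: 70 Hz, 74 Hz.
Within [26 Hz, 48 Hz]: 34 Hz, 38 Hz.

34 Hz, 38 Hz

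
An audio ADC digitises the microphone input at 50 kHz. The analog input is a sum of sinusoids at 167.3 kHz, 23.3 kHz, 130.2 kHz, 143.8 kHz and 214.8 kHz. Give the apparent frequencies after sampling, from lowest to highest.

6.2 kHz, 14.8 kHz, 17.3 kHz, 19.8 kHz, 23.3 kHz

fs/2 = 25 kHz.
167.3 kHz mod fs = 17.3 kHz.
17.3 kHz ≤ fs/2 = 25 kHz, appears at 17.3 kHz.
23.3 kHz ≤ fs/2 = 25 kHz, passes unchanged.
130.2 kHz mod fs = 30.2 kHz.
30.2 kHz > fs/2 = 25 kHz, folds to fs − 30.2 kHz = 19.8 kHz.
143.8 kHz mod fs = 43.8 kHz.
43.8 kHz > fs/2 = 25 kHz, folds to fs − 43.8 kHz = 6.2 kHz.
214.8 kHz mod fs = 14.8 kHz.
14.8 kHz ≤ fs/2 = 25 kHz, appears at 14.8 kHz.
Distinct values: {6.2 kHz, 14.8 kHz, 17.3 kHz, 19.8 kHz, 23.3 kHz}.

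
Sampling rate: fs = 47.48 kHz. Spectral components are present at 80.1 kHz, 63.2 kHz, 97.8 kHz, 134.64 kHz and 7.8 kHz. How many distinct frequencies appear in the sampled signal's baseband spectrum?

fs/2 = 23.74 kHz.
80.1 kHz mod fs = 32.62 kHz.
32.62 kHz > fs/2 = 23.74 kHz, folds to fs − 32.62 kHz = 14.86 kHz.
63.2 kHz mod fs = 15.72 kHz.
15.72 kHz ≤ fs/2 = 23.74 kHz, appears at 15.72 kHz.
97.8 kHz mod fs = 2.84 kHz.
2.84 kHz ≤ fs/2 = 23.74 kHz, appears at 2.84 kHz.
134.64 kHz mod fs = 39.68 kHz.
39.68 kHz > fs/2 = 23.74 kHz, folds to fs − 39.68 kHz = 7.8 kHz.
7.8 kHz ≤ fs/2 = 23.74 kHz, passes unchanged.
Distinct values: {2.84 kHz, 7.8 kHz, 14.86 kHz, 15.72 kHz} → 4.

4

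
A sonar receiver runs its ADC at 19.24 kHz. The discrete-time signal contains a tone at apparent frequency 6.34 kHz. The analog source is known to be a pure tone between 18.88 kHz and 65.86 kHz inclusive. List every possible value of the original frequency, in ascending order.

25.58 kHz, 32.14 kHz, 44.82 kHz, 51.38 kHz, 64.06 kHz

Frequencies that alias to 6.34 kHz are k·fs ± 6.34 kHz for integer k ≥ 0.
k=0: 6.34 kHz.
k=1: 12.9 kHz, 25.58 kHz.
k=2: 32.14 kHz, 44.82 kHz.
k=3: 51.38 kHz, 64.06 kHz.
k=4: 70.62 kHz, 83.3 kHz.
Within [18.88 kHz, 65.86 kHz]: 25.58 kHz, 32.14 kHz, 44.82 kHz, 51.38 kHz, 64.06 kHz.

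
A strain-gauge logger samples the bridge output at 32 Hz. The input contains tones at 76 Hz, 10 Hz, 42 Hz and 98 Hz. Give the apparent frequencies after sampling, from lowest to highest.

fs/2 = 16 Hz.
76 Hz mod fs = 12 Hz.
12 Hz ≤ fs/2 = 16 Hz, appears at 12 Hz.
10 Hz ≤ fs/2 = 16 Hz, passes unchanged.
42 Hz mod fs = 10 Hz.
10 Hz ≤ fs/2 = 16 Hz, appears at 10 Hz.
98 Hz mod fs = 2 Hz.
2 Hz ≤ fs/2 = 16 Hz, appears at 2 Hz.
Distinct values: {2 Hz, 10 Hz, 12 Hz}.

2 Hz, 10 Hz, 12 Hz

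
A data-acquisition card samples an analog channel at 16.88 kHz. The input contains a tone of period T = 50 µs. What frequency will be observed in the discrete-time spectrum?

3.12 kHz

T = 50 µs → f = 1/T = 20 kHz.
20 kHz mod fs = 3.12 kHz.
3.12 kHz ≤ fs/2 = 8.44 kHz, appears at 3.12 kHz.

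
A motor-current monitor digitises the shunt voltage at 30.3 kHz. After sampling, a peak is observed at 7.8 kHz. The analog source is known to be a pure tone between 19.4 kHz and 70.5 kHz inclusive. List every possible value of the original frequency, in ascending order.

Frequencies that alias to 7.8 kHz are k·fs ± 7.8 kHz for integer k ≥ 0.
k=0: 7.8 kHz.
k=1: 22.5 kHz, 38.1 kHz.
k=2: 52.8 kHz, 68.4 kHz.
k=3: 83.1 kHz, 98.7 kHz.
Within [19.4 kHz, 70.5 kHz]: 22.5 kHz, 38.1 kHz, 52.8 kHz, 68.4 kHz.

22.5 kHz, 38.1 kHz, 52.8 kHz, 68.4 kHz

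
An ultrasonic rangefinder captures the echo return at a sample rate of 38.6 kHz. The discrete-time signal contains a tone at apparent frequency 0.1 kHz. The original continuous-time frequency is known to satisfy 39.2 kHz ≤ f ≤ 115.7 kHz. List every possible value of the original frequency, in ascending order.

Frequencies that alias to 0.1 kHz are k·fs ± 0.1 kHz for integer k ≥ 0.
k=0: 0.1 kHz.
k=1: 38.5 kHz, 38.7 kHz.
k=2: 77.1 kHz, 77.3 kHz.
k=3: 115.7 kHz, 115.9 kHz.
k=4: 154.3 kHz, 154.5 kHz.
Within [39.2 kHz, 115.7 kHz]: 77.1 kHz, 77.3 kHz, 115.7 kHz.

77.1 kHz, 77.3 kHz, 115.7 kHz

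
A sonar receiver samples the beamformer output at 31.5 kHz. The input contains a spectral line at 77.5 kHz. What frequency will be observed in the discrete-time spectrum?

77.5 kHz mod fs = 14.5 kHz.
14.5 kHz ≤ fs/2 = 15.75 kHz, appears at 14.5 kHz.

14.5 kHz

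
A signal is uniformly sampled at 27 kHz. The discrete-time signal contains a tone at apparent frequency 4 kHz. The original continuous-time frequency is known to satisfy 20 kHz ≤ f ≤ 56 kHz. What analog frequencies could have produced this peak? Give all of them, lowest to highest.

23 kHz, 31 kHz, 50 kHz

Frequencies that alias to 4 kHz are k·fs ± 4 kHz for integer k ≥ 0.
k=0: 4 kHz.
k=1: 23 kHz, 31 kHz.
k=2: 50 kHz, 58 kHz.
k=3: 77 kHz, 85 kHz.
Within [20 kHz, 56 kHz]: 23 kHz, 31 kHz, 50 kHz.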